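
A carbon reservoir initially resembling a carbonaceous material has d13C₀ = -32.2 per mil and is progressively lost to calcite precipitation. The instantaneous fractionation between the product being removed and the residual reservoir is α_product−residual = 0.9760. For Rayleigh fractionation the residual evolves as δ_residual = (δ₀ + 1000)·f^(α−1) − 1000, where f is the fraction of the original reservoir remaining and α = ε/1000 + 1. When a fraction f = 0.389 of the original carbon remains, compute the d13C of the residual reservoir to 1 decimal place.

Rayleigh residual: δ_res = (δ₀ + 1000)·f^(α−1) − 1000
α − 1 = -0.02400
f^(α−1) = 0.389^(-0.02400) = 1.022919
δ_res = (-32.2 + 1000) × 1.022919 − 1000 = 989.981 − 1000 = -10.02 per mil

-10.0 per mil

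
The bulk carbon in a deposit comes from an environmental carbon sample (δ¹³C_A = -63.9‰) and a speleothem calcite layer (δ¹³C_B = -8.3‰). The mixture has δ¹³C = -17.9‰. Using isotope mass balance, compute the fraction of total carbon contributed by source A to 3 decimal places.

0.173

δ_mix = f_A·δ_A + (1 − f_A)·δ_B  ⇒  f_A = (δ_mix − δ_B)/(δ_A − δ_B)
f_A = (-17.9 − (-8.3)) / (-63.9 − (-8.3))
f_A = -9.6 / -55.6 = 0.1727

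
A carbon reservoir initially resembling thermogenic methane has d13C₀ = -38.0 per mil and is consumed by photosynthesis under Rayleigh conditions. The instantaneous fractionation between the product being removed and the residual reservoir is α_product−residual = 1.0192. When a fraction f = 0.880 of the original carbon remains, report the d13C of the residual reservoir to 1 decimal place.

-40.4 per mil

Rayleigh residual: δ_res = (δ₀ + 1000)·f^(α−1) − 1000
α − 1 = 0.01920
f^(α−1) = 0.880^(0.01920) = 0.997549
δ_res = (-38.0 + 1000) × 0.997549 − 1000 = 959.642 − 1000 = -40.36 per mil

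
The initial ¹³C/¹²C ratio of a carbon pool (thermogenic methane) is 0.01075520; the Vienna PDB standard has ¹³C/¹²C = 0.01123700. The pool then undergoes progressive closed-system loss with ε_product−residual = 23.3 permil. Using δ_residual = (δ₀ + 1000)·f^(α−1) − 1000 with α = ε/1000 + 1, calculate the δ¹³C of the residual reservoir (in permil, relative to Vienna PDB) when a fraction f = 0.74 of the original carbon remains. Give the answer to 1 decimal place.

δ₀ = (0.01075520/0.01123700 − 1)×1000 = (0.957124 − 1)×1000 = -42.876 permil
α − 1 = ε/1000 = 0.0233
f^(α−1) = 0.74^(0.0233) = 0.993009
δ_res = (-42.876 + 1000) × 0.993009 − 1000 = 950.432 − 1000 = -49.57 permil

-49.6 permil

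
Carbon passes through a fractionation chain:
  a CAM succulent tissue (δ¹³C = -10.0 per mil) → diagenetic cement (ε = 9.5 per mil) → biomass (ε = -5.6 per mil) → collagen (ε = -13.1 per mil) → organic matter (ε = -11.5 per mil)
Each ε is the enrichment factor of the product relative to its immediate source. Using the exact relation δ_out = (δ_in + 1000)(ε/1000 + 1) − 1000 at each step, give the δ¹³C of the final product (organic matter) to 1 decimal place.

step 1: δ = (-10.00 + 1000)·(9.5/1000 + 1) − 1000 = -0.59 per mil
step 2: δ = (-0.59 + 1000)·(-5.6/1000 + 1) − 1000 = -6.19 per mil
step 3: δ = (-6.19 + 1000)·(-13.1/1000 + 1) − 1000 = -19.21 per mil
step 4: δ = (-19.21 + 1000)·(-11.5/1000 + 1) − 1000 = -30.49 per mil

-30.5 per mil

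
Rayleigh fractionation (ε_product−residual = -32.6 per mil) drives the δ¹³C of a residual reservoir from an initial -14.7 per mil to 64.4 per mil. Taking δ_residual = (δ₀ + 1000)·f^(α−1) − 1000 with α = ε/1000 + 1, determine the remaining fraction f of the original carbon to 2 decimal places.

0.09

α − 1 = ε/1000 = -0.0326
(δ_res + 1000)/(δ₀ + 1000) = (64.4 + 1000)/(-14.7 + 1000) = 1064.4/985.3 = 1.080280
f = 1.080280^(1/-0.0326) = exp(ln(1.080280)/-0.0326) = exp(0.07722/-0.0326)
f = exp(-2.3687) = 0.0936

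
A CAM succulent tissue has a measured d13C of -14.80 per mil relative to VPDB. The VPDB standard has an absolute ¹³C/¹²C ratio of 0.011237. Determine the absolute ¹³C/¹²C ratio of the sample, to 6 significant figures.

0.0110707

R_sample = R_standard × (d13C/1000 + 1)
R_sample = 0.011237 × (-14.80/1000 + 1) = 0.011237 × 0.985200
R_sample = 0.0110707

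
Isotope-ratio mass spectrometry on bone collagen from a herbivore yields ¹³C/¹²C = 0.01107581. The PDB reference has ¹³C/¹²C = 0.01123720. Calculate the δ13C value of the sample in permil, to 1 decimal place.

δ13C = (R_sample / R_standard − 1) × 1000
R_sample / R_standard = 0.01107581 / 0.01123720 = 0.985638
δ13C = (0.985638 − 1) × 1000 = -14.36 permil

-14.4 permil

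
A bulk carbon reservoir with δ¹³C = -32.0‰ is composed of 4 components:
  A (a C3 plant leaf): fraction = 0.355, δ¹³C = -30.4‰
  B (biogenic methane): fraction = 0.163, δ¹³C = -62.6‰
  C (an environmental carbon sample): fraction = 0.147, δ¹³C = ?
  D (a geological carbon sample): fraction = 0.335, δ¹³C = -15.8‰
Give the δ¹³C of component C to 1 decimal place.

Isotope mass balance: δ_bulk = Σ fᵢ·δᵢ.
-32.0 = 0.355×(-30.4) + 0.163×(-62.6) + 0.147×δ_C + 0.335×(-15.8)
0.147·δ_C = -32.0 − (-26.289) = -5.711
δ_C = -5.711 / 0.147 = -38.85‰

-38.9‰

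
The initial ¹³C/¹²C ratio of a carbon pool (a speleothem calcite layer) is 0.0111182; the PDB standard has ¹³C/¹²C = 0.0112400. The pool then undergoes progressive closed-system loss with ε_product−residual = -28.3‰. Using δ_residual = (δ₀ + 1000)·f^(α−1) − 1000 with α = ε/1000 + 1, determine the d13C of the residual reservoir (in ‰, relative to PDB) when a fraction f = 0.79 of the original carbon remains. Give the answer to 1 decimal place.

-4.2‰

δ₀ = (0.0111182/0.0112400 − 1)×1000 = (0.989164 − 1)×1000 = -10.836‰
α − 1 = ε/1000 = -0.0283
f^(α−1) = 0.79^(-0.0283) = 1.006693
δ_res = (-10.836 + 1000) × 1.006693 − 1000 = 995.784 − 1000 = -4.22‰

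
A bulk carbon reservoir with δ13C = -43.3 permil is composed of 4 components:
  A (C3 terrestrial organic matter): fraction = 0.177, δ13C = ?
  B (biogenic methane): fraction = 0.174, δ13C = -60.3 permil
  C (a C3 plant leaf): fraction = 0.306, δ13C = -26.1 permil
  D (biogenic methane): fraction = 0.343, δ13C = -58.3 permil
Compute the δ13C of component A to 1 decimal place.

Isotope mass balance: δ_bulk = Σ fᵢ·δᵢ.
-43.3 = 0.177×δ_A + 0.174×(-60.3) + 0.306×(-26.1) + 0.343×(-58.3)
0.177·δ_A = -43.3 − (-38.476) = -4.824
δ_A = -4.824 / 0.177 = -27.26 permil

-27.3 permil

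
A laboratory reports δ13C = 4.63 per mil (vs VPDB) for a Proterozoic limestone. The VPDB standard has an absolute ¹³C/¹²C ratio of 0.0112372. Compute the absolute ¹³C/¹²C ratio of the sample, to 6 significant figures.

0.0112892

R_sample = R_standard × (δ13C/1000 + 1)
R_sample = 0.0112372 × (4.63/1000 + 1) = 0.0112372 × 1.004630
R_sample = 0.0112892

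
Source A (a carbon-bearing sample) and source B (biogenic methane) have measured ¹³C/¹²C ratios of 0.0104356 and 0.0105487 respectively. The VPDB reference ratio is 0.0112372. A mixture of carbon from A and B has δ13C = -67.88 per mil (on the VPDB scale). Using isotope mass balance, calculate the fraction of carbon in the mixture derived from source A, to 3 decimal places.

δ_A = (0.0104356/0.0112372 − 1)×1000 = (0.928666 − 1)×1000 = -71.334 per mil
δ_B = (0.0105487/0.0112372 − 1)×1000 = (0.938730 − 1)×1000 = -61.270 per mil
f_A = (δ_mix − δ_B)/(δ_A − δ_B) = (-67.88 − (-61.270))/(-71.334 − (-61.270))
f_A = -6.610 / -10.065 = 0.6568

0.657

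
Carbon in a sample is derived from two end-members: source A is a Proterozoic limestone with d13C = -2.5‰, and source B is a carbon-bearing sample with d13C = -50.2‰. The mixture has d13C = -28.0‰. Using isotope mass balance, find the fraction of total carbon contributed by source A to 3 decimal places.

δ_mix = f_A·δ_A + (1 − f_A)·δ_B  ⇒  f_A = (δ_mix − δ_B)/(δ_A − δ_B)
f_A = (-28.0 − (-50.2)) / (-2.5 − (-50.2))
f_A = 22.2 / 47.7 = 0.4654

0.465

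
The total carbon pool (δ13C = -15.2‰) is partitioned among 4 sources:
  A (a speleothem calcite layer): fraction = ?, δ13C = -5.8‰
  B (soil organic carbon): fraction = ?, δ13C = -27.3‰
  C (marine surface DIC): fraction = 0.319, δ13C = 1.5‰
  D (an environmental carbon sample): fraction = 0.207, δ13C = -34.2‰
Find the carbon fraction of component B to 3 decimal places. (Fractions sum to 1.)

0.272

Let f_B and f_A be the unknown fractions; fractions sum to 1 so f_B + f_A = 0.474.
Mass balance: Σ fᵢ·δᵢ = δ_bulk ⇒ f_B·(-27.3) + f_A·(-5.8) = -15.2 − (-6.601) = -8.599
Substitute f_A = 0.474 − f_B:
f_B·(-27.3 − -5.8) = -8.599 − 0.474×(-5.8) = -5.850
f_B = -5.850 / -21.5 = 0.2721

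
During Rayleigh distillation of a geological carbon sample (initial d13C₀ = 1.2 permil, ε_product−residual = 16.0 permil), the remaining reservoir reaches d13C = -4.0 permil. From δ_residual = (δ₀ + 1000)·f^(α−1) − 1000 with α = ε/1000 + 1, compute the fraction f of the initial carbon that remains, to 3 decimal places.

α − 1 = ε/1000 = 0.0160
(δ_res + 1000)/(δ₀ + 1000) = (-4.0 + 1000)/(1.2 + 1000) = 996.0/1001.2 = 0.994806
f = 0.994806^(1/0.0160) = exp(ln(0.994806)/0.0160) = exp(-0.00521/0.0160)
f = exp(-0.3255) = 0.7222

0.722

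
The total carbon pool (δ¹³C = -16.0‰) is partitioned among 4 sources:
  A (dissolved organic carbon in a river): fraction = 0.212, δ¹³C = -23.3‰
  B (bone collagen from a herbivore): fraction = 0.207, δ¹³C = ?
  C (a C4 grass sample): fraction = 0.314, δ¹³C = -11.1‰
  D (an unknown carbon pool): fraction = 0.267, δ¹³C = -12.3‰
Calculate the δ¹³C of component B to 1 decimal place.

-20.7‰

Isotope mass balance: δ_bulk = Σ fᵢ·δᵢ.
-16.0 = 0.212×(-23.3) + 0.207×δ_B + 0.314×(-11.1) + 0.267×(-12.3)
0.207·δ_B = -16.0 − (-11.709) = -4.291
δ_B = -4.291 / 0.207 = -20.73‰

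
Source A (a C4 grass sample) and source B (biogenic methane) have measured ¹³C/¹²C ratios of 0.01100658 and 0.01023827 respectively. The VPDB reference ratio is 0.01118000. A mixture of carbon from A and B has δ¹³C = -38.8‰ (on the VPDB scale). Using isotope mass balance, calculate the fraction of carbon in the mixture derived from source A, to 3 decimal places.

δ_A = (0.01100658/0.01118000 − 1)×1000 = (0.984488 − 1)×1000 = -15.512‰
δ_B = (0.01023827/0.01118000 − 1)×1000 = (0.915767 − 1)×1000 = -84.233‰
f_A = (δ_mix − δ_B)/(δ_A − δ_B) = (-38.8 − (-84.233))/(-15.512 − (-84.233))
f_A = 45.433 / 68.722 = 0.6611

0.661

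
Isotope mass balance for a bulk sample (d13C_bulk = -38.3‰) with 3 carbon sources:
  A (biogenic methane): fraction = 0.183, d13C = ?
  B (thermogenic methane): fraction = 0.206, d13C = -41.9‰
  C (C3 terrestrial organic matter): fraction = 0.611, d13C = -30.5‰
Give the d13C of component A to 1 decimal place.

-60.3‰

Isotope mass balance: δ_bulk = Σ fᵢ·δᵢ.
-38.3 = 0.183×δ_A + 0.206×(-41.9) + 0.611×(-30.5)
0.183·δ_A = -38.3 − (-27.267) = -11.033
δ_A = -11.033 / 0.183 = -60.29‰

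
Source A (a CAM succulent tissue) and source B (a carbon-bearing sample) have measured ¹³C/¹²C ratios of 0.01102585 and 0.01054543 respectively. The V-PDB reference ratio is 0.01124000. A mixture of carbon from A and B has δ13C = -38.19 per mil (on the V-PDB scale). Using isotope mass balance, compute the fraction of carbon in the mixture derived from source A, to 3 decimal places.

0.552

δ_A = (0.01102585/0.01124000 − 1)×1000 = (0.980948 − 1)×1000 = -19.052 per mil
δ_B = (0.01054543/0.01124000 − 1)×1000 = (0.938206 − 1)×1000 = -61.794 per mil
f_A = (δ_mix − δ_B)/(δ_A − δ_B) = (-38.19 − (-61.794))/(-19.052 − (-61.794))
f_A = 23.604 / 42.742 = 0.5523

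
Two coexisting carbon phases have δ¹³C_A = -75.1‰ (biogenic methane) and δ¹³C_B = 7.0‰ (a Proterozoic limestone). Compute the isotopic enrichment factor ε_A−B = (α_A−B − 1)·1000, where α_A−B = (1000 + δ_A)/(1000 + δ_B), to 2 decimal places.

α_A−B = (1000 + -75.1) / (1000 + 7.0) = 924.9 / 1007.0 = 0.918471
ε_A−B = (0.918471 − 1) × 1000 = -81.529‰
(The approximation ε ≈ δ_A − δ_B would give -82.1‰.)

-81.53‰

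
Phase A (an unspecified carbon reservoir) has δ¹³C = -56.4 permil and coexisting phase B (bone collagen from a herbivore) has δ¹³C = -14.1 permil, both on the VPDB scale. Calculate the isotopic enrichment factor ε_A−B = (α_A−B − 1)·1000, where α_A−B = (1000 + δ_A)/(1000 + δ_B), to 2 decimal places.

α_A−B = (1000 + -56.4) / (1000 + -14.1) = 943.6 / 985.9 = 0.957095
ε_A−B = (0.957095 − 1) × 1000 = -42.905 permil
(The approximation ε ≈ δ_A − δ_B would give -42.3 permil.)

-42.90 permil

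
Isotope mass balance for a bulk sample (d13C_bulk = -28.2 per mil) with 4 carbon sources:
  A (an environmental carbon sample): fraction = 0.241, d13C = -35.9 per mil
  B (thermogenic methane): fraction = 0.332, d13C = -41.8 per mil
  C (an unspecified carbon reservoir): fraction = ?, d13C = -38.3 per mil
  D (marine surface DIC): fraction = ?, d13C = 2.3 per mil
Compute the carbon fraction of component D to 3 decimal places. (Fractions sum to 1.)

0.263

Let f_D and f_C be the unknown fractions; fractions sum to 1 so f_D + f_C = 0.427.
Mass balance: Σ fᵢ·δᵢ = δ_bulk ⇒ f_D·(2.3) + f_C·(-38.3) = -28.2 − (-22.529) = -5.671
Substitute f_C = 0.427 − f_D:
f_D·(2.3 − -38.3) = -5.671 − 0.427×(-38.3) = 10.684
f_D = 10.684 / 40.6 = 0.2631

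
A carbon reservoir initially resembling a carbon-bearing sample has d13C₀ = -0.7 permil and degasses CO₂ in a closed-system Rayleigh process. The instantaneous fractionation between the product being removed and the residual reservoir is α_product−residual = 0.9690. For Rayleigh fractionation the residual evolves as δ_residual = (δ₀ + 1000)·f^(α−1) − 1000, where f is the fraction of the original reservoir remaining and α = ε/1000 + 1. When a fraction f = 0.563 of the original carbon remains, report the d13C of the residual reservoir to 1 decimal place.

Rayleigh residual: δ_res = (δ₀ + 1000)·f^(α−1) − 1000
α − 1 = -0.03100
f^(α−1) = 0.563^(-0.03100) = 1.017968
δ_res = (-0.7 + 1000) × 1.017968 − 1000 = 1017.256 − 1000 = 17.26 permil

17.3 permil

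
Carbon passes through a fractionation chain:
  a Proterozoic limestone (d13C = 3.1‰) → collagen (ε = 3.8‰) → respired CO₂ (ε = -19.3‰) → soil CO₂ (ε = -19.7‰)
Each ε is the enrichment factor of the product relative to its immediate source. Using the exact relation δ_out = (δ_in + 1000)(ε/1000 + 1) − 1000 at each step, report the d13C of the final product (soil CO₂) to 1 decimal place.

-32.0‰

step 1: δ = (3.10 + 1000)·(3.8/1000 + 1) − 1000 = 6.91‰
step 2: δ = (6.91 + 1000)·(-19.3/1000 + 1) − 1000 = -12.52‰
step 3: δ = (-12.52 + 1000)·(-19.7/1000 + 1) − 1000 = -31.97‰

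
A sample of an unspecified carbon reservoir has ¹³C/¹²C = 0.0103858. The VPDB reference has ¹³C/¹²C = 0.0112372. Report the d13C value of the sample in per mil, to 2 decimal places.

d13C = (R_sample / R_standard − 1) × 1000
R_sample / R_standard = 0.0103858 / 0.0112372 = 0.924234
d13C = (0.924234 − 1) × 1000 = -75.766 per mil

-75.77 per mil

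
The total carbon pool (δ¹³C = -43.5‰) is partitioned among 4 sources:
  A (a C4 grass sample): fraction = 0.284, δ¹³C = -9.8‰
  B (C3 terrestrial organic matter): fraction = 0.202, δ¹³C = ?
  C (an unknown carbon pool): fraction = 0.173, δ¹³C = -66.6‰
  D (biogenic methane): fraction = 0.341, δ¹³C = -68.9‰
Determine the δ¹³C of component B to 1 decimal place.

-28.2‰

Isotope mass balance: δ_bulk = Σ fᵢ·δᵢ.
-43.5 = 0.284×(-9.8) + 0.202×δ_B + 0.173×(-66.6) + 0.341×(-68.9)
0.202·δ_B = -43.5 − (-37.800) = -5.700
δ_B = -5.700 / 0.202 = -28.22‰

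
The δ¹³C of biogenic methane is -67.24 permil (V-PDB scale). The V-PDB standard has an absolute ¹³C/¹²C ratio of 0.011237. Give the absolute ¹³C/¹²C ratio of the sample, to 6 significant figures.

R_sample = R_standard × (δ¹³C/1000 + 1)
R_sample = 0.011237 × (-67.24/1000 + 1) = 0.011237 × 0.932760
R_sample = 0.0104814

0.0104814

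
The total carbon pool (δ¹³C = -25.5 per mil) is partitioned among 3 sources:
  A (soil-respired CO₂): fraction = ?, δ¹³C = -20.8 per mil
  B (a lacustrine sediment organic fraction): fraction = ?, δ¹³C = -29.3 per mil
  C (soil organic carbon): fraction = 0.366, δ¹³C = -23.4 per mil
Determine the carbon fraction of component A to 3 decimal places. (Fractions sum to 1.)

0.193

Let f_A and f_B be the unknown fractions; fractions sum to 1 so f_A + f_B = 0.634.
Mass balance: Σ fᵢ·δᵢ = δ_bulk ⇒ f_A·(-20.8) + f_B·(-29.3) = -25.5 − (-8.564) = -16.936
Substitute f_B = 0.634 − f_A:
f_A·(-20.8 − -29.3) = -16.936 − 0.634×(-29.3) = 1.641
f_A = 1.641 / 8.5 = 0.1930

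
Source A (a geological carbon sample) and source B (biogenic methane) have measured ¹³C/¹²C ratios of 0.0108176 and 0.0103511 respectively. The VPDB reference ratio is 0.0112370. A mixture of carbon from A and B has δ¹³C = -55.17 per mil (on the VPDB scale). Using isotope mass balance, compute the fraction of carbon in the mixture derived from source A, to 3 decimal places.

0.570

δ_A = (0.0108176/0.0112370 − 1)×1000 = (0.962677 − 1)×1000 = -37.323 per mil
δ_B = (0.0103511/0.0112370 − 1)×1000 = (0.921162 − 1)×1000 = -78.838 per mil
f_A = (δ_mix − δ_B)/(δ_A − δ_B) = (-55.17 − (-78.838))/(-37.323 − (-78.838))
f_A = 23.668 / 41.515 = 0.5701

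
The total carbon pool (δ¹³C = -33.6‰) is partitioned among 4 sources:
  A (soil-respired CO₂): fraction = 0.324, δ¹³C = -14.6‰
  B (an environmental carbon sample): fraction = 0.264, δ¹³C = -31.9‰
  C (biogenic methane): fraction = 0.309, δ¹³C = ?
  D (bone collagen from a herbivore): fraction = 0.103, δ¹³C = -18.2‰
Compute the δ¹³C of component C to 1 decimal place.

-60.1‰

Isotope mass balance: δ_bulk = Σ fᵢ·δᵢ.
-33.6 = 0.324×(-14.6) + 0.264×(-31.9) + 0.309×δ_C + 0.103×(-18.2)
0.309·δ_C = -33.6 − (-15.027) = -18.573
δ_C = -18.573 / 0.309 = -60.11‰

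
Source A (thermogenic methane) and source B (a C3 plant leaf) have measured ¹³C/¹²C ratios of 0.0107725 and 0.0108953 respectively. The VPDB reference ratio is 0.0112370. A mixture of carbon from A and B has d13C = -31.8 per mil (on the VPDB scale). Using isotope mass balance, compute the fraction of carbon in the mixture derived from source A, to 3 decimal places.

0.127

δ_A = (0.0107725/0.0112370 − 1)×1000 = (0.958663 − 1)×1000 = -41.337 per mil
δ_B = (0.0108953/0.0112370 − 1)×1000 = (0.969592 − 1)×1000 = -30.408 per mil
f_A = (δ_mix − δ_B)/(δ_A − δ_B) = (-31.8 − (-30.408))/(-41.337 − (-30.408))
f_A = -1.392 / -10.928 = 0.1273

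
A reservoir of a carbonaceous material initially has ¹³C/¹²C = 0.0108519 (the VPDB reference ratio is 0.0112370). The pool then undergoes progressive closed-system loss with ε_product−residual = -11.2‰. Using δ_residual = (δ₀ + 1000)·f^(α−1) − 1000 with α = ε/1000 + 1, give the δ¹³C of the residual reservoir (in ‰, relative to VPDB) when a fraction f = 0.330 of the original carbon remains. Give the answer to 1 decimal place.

δ₀ = (0.0108519/0.0112370 − 1)×1000 = (0.965729 − 1)×1000 = -34.271‰
α − 1 = ε/1000 = -0.0112
f^(α−1) = 0.330^(-0.0112) = 1.012494
δ_res = (-34.271 + 1000) × 1.012494 − 1000 = 977.796 − 1000 = -22.20‰

-22.2‰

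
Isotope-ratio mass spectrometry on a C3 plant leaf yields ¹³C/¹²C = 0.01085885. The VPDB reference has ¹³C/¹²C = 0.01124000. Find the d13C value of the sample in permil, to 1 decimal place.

d13C = (R_sample / R_standard − 1) × 1000
R_sample / R_standard = 0.01085885 / 0.01124000 = 0.966090
d13C = (0.966090 − 1) × 1000 = -33.91 permil

-33.9 permil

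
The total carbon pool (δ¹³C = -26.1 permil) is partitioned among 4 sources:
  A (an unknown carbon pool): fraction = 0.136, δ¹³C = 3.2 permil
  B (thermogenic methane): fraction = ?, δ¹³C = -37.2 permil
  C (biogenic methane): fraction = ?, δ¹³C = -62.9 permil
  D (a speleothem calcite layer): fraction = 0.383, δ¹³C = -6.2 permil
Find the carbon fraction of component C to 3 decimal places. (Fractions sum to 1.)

0.244

Let f_C and f_B be the unknown fractions; fractions sum to 1 so f_C + f_B = 0.481.
Mass balance: Σ fᵢ·δᵢ = δ_bulk ⇒ f_C·(-62.9) + f_B·(-37.2) = -26.1 − (-1.939) = -24.161
Substitute f_B = 0.481 − f_C:
f_C·(-62.9 − -37.2) = -24.161 − 0.481×(-37.2) = -6.267
f_C = -6.267 / -25.7 = 0.2439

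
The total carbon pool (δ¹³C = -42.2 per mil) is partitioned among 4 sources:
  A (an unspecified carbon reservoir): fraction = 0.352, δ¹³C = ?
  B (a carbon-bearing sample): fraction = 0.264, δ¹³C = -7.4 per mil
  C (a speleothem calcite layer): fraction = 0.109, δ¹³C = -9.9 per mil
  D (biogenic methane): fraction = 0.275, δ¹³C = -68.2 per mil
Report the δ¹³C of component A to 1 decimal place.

-58.0 per mil

Isotope mass balance: δ_bulk = Σ fᵢ·δᵢ.
-42.2 = 0.352×δ_A + 0.264×(-7.4) + 0.109×(-9.9) + 0.275×(-68.2)
0.352·δ_A = -42.2 − (-21.788) = -20.412
δ_A = -20.412 / 0.352 = -57.99 per mil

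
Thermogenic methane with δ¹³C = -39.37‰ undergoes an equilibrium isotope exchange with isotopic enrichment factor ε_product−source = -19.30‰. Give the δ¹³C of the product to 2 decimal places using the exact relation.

-57.91‰

Exactly, δ_product = (δ_source + 1000)·(ε/1000 + 1) − 1000.
δ_product = (-39.37 + 1000) × (-19.30/1000 + 1) − 1000
δ_product = -57.910‰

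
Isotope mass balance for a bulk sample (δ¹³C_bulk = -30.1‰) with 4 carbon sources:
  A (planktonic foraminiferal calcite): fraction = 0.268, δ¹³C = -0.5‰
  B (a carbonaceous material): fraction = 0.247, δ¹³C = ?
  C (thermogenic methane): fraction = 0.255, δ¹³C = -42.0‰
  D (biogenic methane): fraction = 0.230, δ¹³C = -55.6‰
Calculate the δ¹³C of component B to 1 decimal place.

-26.2‰

Isotope mass balance: δ_bulk = Σ fᵢ·δᵢ.
-30.1 = 0.268×(-0.5) + 0.247×δ_B + 0.255×(-42.0) + 0.230×(-55.6)
0.247·δ_B = -30.1 − (-23.632) = -6.468
δ_B = -6.468 / 0.247 = -26.19‰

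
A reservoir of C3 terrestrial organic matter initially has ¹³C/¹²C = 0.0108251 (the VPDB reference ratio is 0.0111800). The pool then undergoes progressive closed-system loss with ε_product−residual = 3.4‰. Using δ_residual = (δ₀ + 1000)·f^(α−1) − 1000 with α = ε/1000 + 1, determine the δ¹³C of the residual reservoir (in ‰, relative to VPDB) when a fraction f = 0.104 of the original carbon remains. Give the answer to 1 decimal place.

δ₀ = (0.0108251/0.0111800 − 1)×1000 = (0.968256 − 1)×1000 = -31.744‰
α − 1 = ε/1000 = 0.0034
f^(α−1) = 0.104^(0.0034) = 0.992334
δ_res = (-31.744 + 1000) × 0.992334 − 1000 = 960.833 − 1000 = -39.17‰

-39.2‰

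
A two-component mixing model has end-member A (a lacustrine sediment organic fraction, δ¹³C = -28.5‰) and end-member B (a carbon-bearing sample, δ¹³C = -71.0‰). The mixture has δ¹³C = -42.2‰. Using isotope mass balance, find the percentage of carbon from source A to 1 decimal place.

67.8%

δ_mix = f_A·δ_A + (1 − f_A)·δ_B  ⇒  f_A = (δ_mix − δ_B)/(δ_A − δ_B)
f_A = (-42.2 − (-71.0)) / (-28.5 − (-71.0))
f_A = 28.8 / 42.5 = 0.6776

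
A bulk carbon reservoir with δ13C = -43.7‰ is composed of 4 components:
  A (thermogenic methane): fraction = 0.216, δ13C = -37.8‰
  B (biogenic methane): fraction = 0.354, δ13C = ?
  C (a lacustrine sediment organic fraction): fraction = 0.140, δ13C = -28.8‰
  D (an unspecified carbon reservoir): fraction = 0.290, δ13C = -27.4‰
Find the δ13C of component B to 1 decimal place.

-66.5‰

Isotope mass balance: δ_bulk = Σ fᵢ·δᵢ.
-43.7 = 0.216×(-37.8) + 0.354×δ_B + 0.140×(-28.8) + 0.290×(-27.4)
0.354·δ_B = -43.7 − (-20.143) = -23.557
δ_B = -23.557 / 0.354 = -66.55‰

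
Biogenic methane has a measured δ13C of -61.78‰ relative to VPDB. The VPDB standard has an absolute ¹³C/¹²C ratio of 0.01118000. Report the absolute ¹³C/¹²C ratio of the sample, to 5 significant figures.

0.010489

R_sample = R_standard × (δ13C/1000 + 1)
R_sample = 0.01118000 × (-61.78/1000 + 1) = 0.01118000 × 0.938220
R_sample = 0.0104893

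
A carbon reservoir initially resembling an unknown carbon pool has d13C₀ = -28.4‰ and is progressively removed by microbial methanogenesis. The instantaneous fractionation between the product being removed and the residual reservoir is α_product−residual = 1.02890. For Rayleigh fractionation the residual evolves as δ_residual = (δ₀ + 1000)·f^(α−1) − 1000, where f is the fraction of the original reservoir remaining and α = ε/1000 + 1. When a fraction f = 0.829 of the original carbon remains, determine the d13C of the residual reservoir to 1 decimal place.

Rayleigh residual: δ_res = (δ₀ + 1000)·f^(α−1) − 1000
α − 1 = 0.02890
f^(α−1) = 0.829^(0.02890) = 0.994595
δ_res = (-28.4 + 1000) × 0.994595 − 1000 = 966.348 − 1000 = -33.65‰

-33.7‰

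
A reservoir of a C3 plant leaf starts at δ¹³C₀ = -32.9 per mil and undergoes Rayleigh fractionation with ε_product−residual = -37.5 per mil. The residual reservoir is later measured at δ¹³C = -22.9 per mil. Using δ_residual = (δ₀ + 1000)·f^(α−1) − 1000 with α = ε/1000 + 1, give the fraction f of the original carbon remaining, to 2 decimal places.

0.76

α − 1 = ε/1000 = -0.0375
(δ_res + 1000)/(δ₀ + 1000) = (-22.9 + 1000)/(-32.9 + 1000) = 977.1/967.1 = 1.010340
f = 1.010340^(1/-0.0375) = exp(ln(1.010340)/-0.0375) = exp(0.01029/-0.0375)
f = exp(-0.2743) = 0.7601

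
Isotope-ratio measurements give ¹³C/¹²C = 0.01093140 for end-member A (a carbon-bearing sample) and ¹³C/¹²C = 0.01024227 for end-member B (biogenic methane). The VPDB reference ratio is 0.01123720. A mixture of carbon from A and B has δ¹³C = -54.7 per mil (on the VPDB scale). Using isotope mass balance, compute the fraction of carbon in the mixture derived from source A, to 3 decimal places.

δ_A = (0.01093140/0.01123720 − 1)×1000 = (0.972787 − 1)×1000 = -27.213 per mil
δ_B = (0.01024227/0.01123720 − 1)×1000 = (0.911461 − 1)×1000 = -88.539 per mil
f_A = (δ_mix − δ_B)/(δ_A − δ_B) = (-54.7 − (-88.539))/(-27.213 − (-88.539))
f_A = 33.839 / 61.326 = 0.5518

0.552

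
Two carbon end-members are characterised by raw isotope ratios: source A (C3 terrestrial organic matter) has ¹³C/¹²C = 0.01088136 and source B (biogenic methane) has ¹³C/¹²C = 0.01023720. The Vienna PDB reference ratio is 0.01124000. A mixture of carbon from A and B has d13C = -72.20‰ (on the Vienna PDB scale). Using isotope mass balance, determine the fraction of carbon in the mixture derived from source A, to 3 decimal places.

0.297

δ_A = (0.01088136/0.01124000 − 1)×1000 = (0.968093 − 1)×1000 = -31.907‰
δ_B = (0.01023720/0.01124000 − 1)×1000 = (0.910783 − 1)×1000 = -89.217‰
f_A = (δ_mix − δ_B)/(δ_A − δ_B) = (-72.20 − (-89.217))/(-31.907 − (-89.217))
f_A = 17.017 / 57.310 = 0.2969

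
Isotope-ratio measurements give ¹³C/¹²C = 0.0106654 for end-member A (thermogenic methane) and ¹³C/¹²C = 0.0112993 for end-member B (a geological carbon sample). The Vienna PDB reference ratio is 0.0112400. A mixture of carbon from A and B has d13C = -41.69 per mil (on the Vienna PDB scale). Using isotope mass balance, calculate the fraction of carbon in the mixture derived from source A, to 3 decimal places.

0.833

δ_A = (0.0106654/0.0112400 − 1)×1000 = (0.948879 − 1)×1000 = -51.121 per mil
δ_B = (0.0112993/0.0112400 − 1)×1000 = (1.005276 − 1)×1000 = 5.276 per mil
f_A = (δ_mix − δ_B)/(δ_A − δ_B) = (-41.69 − (5.276))/(-51.121 − (5.276))
f_A = -46.966 / -56.397 = 0.8328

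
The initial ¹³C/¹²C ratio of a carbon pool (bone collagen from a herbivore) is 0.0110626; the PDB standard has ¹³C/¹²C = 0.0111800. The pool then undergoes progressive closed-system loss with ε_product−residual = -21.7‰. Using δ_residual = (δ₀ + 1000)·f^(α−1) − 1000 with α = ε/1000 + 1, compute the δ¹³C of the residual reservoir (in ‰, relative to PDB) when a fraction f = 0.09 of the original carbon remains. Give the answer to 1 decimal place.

δ₀ = (0.0110626/0.0111800 − 1)×1000 = (0.989499 − 1)×1000 = -10.501‰
α − 1 = ε/1000 = -0.0217
f^(α−1) = 0.09^(-0.0217) = 1.053642
δ_res = (-10.501 + 1000) × 1.053642 − 1000 = 1042.577 − 1000 = 42.58‰

42.6‰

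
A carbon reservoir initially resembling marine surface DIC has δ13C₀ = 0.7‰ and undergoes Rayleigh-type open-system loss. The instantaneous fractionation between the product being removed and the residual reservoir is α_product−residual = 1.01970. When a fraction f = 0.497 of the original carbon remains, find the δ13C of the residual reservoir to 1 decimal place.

-13.0‰

Rayleigh residual: δ_res = (δ₀ + 1000)·f^(α−1) − 1000
α − 1 = 0.01970
f^(α−1) = 0.497^(0.01970) = 0.986321
δ_res = (0.7 + 1000) × 0.986321 − 1000 = 987.011 − 1000 = -12.99‰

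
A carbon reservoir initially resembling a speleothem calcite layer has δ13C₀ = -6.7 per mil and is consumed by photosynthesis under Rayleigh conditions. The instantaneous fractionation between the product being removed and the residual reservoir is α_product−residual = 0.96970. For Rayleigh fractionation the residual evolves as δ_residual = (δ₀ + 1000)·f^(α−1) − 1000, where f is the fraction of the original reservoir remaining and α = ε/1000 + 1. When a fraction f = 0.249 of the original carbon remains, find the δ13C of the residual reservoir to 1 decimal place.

36.0 per mil

Rayleigh residual: δ_res = (δ₀ + 1000)·f^(α−1) − 1000
α − 1 = -0.03030
f^(α−1) = 0.249^(-0.03030) = 1.043026
δ_res = (-6.7 + 1000) × 1.043026 − 1000 = 1036.038 − 1000 = 36.04 per mil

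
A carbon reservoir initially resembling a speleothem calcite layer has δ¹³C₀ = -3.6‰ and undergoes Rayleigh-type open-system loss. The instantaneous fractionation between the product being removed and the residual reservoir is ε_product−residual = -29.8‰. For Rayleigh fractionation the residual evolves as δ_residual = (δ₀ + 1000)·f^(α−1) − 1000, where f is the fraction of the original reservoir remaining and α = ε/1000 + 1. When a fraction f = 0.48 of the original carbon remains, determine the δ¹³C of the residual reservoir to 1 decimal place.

Rayleigh residual: δ_res = (δ₀ + 1000)·f^(α−1) − 1000
α = ε/1000 + 1 = 0.97020, so α − 1 = -0.02980
f^(α−1) = 0.48^(-0.02980) = 1.022113
δ_res = (-3.6 + 1000) × 1.022113 − 1000 = 1018.434 − 1000 = 18.43‰

18.4‰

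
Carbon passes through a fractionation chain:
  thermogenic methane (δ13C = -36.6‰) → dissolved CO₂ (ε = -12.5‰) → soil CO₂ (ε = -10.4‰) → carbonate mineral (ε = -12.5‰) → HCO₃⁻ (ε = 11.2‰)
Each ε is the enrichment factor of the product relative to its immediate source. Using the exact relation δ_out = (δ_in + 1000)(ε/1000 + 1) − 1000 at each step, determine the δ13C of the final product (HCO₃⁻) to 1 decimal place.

-59.9‰

step 1: δ = (-36.60 + 1000)·(-12.5/1000 + 1) − 1000 = -48.64‰
step 2: δ = (-48.64 + 1000)·(-10.4/1000 + 1) − 1000 = -58.54‰
step 3: δ = (-58.54 + 1000)·(-12.5/1000 + 1) − 1000 = -70.30‰
step 4: δ = (-70.30 + 1000)·(11.2/1000 + 1) − 1000 = -59.89‰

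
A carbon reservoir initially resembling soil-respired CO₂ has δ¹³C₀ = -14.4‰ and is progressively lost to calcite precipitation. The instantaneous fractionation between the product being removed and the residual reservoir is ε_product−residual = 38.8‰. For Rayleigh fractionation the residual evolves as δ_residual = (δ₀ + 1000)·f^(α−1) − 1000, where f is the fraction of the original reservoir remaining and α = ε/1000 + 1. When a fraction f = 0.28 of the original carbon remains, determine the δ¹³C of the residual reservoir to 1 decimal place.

Rayleigh residual: δ_res = (δ₀ + 1000)·f^(α−1) − 1000
α = ε/1000 + 1 = 1.03880, so α − 1 = 0.03880
f^(α−1) = 0.28^(0.03880) = 0.951809
δ_res = (-14.4 + 1000) × 0.951809 − 1000 = 938.103 − 1000 = -61.90‰

-61.9‰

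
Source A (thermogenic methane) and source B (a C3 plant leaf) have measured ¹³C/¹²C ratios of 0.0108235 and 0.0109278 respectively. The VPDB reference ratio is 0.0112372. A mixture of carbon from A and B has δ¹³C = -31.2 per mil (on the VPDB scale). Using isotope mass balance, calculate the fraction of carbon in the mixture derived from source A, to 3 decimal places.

δ_A = (0.0108235/0.0112372 − 1)×1000 = (0.963185 − 1)×1000 = -36.815 per mil
δ_B = (0.0109278/0.0112372 − 1)×1000 = (0.972466 − 1)×1000 = -27.534 per mil
f_A = (δ_mix − δ_B)/(δ_A − δ_B) = (-31.2 − (-27.534))/(-36.815 − (-27.534))
f_A = -3.666 / -9.282 = 0.3950

0.395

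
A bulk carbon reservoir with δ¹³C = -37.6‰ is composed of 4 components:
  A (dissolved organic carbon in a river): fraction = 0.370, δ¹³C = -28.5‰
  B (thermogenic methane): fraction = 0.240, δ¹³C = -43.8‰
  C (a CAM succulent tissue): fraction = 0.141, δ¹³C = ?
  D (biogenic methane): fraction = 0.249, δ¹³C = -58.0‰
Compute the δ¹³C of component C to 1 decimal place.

Isotope mass balance: δ_bulk = Σ fᵢ·δᵢ.
-37.6 = 0.370×(-28.5) + 0.240×(-43.8) + 0.141×δ_C + 0.249×(-58.0)
0.141·δ_C = -37.6 − (-35.499) = -2.101
δ_C = -2.101 / 0.141 = -14.90‰

-14.9‰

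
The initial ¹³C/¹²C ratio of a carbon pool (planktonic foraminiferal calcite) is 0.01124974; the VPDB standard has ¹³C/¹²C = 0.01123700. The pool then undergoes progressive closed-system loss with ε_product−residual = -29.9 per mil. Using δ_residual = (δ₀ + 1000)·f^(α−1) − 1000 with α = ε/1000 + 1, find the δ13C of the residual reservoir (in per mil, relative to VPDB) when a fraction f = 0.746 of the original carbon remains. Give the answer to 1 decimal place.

δ₀ = (0.01124974/0.01123700 − 1)×1000 = (1.001134 − 1)×1000 = 1.134 per mil
α − 1 = ε/1000 = -0.0299
f^(α−1) = 0.746^(-0.0299) = 1.008800
δ_res = (1.134 + 1000) × 1.008800 − 1000 = 1009.944 − 1000 = 9.94 per mil

9.9 per mil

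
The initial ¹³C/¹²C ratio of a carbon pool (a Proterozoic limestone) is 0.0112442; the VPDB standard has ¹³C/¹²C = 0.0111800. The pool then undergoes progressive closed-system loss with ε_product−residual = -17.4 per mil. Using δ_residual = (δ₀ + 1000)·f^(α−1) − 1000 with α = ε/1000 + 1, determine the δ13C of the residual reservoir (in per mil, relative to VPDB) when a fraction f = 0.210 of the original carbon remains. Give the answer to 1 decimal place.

33.4 per mil

δ₀ = (0.0112442/0.0111800 − 1)×1000 = (1.005742 − 1)×1000 = 5.742 per mil
α − 1 = ε/1000 = -0.0174
f^(α−1) = 0.210^(-0.0174) = 1.027527
δ_res = (5.742 + 1000) × 1.027527 − 1000 = 1033.428 − 1000 = 33.43 per mil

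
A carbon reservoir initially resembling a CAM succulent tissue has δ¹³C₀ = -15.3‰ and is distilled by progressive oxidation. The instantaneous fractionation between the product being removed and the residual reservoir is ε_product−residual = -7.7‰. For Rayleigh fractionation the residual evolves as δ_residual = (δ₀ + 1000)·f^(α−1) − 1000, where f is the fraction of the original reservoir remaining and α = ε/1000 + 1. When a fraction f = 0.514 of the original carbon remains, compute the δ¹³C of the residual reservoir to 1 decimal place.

-10.2‰

Rayleigh residual: δ_res = (δ₀ + 1000)·f^(α−1) − 1000
α = ε/1000 + 1 = 0.99230, so α − 1 = -0.00770
f^(α−1) = 0.514^(-0.00770) = 1.005138
δ_res = (-15.3 + 1000) × 1.005138 − 1000 = 989.759 − 1000 = -10.24‰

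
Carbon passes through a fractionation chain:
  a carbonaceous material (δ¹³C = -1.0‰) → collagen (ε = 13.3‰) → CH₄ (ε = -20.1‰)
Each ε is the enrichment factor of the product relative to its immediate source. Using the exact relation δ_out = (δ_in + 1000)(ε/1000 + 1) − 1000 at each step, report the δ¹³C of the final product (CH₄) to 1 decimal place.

-8.1‰

step 1: δ = (-1.00 + 1000)·(13.3/1000 + 1) − 1000 = 12.29‰
step 2: δ = (12.29 + 1000)·(-20.1/1000 + 1) − 1000 = -8.06‰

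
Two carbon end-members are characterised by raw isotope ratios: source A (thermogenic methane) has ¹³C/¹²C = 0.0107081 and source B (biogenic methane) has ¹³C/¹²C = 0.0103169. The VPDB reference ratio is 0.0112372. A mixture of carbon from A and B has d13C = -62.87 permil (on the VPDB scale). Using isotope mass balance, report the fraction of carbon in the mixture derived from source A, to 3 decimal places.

δ_A = (0.0107081/0.0112372 − 1)×1000 = (0.952915 − 1)×1000 = -47.085 permil
δ_B = (0.0103169/0.0112372 − 1)×1000 = (0.918102 − 1)×1000 = -81.898 permil
f_A = (δ_mix − δ_B)/(δ_A − δ_B) = (-62.87 − (-81.898))/(-47.085 − (-81.898))
f_A = 19.028 / 34.813 = 0.5466

0.547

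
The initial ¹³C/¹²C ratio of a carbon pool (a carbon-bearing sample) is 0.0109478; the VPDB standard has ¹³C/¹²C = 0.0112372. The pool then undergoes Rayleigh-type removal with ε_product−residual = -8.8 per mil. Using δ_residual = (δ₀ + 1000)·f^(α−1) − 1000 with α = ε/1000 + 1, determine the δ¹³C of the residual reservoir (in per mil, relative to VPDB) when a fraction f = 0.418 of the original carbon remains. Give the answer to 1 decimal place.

δ₀ = (0.0109478/0.0112372 − 1)×1000 = (0.974246 − 1)×1000 = -25.754 per mil
α − 1 = ε/1000 = -0.0088
f^(α−1) = 0.418^(-0.0088) = 1.007706
δ_res = (-25.754 + 1000) × 1.007706 − 1000 = 981.753 − 1000 = -18.25 per mil

-18.2 per mil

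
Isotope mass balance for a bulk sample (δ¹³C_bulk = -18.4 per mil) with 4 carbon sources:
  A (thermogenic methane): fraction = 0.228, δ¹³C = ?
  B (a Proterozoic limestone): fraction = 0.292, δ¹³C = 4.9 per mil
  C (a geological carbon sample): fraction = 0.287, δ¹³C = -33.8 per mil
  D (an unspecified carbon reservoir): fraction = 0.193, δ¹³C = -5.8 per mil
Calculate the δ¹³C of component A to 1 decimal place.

Isotope mass balance: δ_bulk = Σ fᵢ·δᵢ.
-18.4 = 0.228×δ_A + 0.292×(4.9) + 0.287×(-33.8) + 0.193×(-5.8)
0.228·δ_A = -18.4 − (-9.389) = -9.011
δ_A = -9.011 / 0.228 = -39.52 per mil

-39.5 per mil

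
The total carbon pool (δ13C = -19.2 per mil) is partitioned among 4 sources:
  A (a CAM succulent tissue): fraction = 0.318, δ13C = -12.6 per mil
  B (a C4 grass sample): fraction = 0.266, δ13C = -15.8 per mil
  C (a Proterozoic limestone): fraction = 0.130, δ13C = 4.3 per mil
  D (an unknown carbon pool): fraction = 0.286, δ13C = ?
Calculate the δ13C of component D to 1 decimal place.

Isotope mass balance: δ_bulk = Σ fᵢ·δᵢ.
-19.2 = 0.318×(-12.6) + 0.266×(-15.8) + 0.130×(4.3) + 0.286×δ_D
0.286·δ_D = -19.2 − (-7.651) = -11.549
δ_D = -11.549 / 0.286 = -40.38 per mil

-40.4 per mil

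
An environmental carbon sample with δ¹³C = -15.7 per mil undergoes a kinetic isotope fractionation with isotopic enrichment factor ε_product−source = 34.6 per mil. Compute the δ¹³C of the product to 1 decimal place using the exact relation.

18.4 per mil

Exactly, δ_product = (δ_source + 1000)·(ε/1000 + 1) − 1000.
δ_product = (-15.7 + 1000) × (34.6/1000 + 1) − 1000
δ_product = 18.36 per mil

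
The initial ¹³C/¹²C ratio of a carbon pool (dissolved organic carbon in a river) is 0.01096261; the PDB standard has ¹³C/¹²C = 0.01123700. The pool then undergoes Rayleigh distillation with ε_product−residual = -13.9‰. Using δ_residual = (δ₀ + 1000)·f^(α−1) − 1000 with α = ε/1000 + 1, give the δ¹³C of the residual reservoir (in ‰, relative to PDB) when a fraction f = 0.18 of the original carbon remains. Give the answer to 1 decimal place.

-0.9‰

δ₀ = (0.01096261/0.01123700 − 1)×1000 = (0.975582 − 1)×1000 = -24.418‰
α − 1 = ε/1000 = -0.0139
f^(α−1) = 0.18^(-0.0139) = 1.024122
δ_res = (-24.418 + 1000) × 1.024122 − 1000 = 999.115 − 1000 = -0.89‰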